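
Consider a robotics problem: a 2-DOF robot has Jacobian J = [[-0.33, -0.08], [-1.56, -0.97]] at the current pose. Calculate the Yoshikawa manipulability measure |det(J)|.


det(J) = -0.33*-0.97 - (-0.08)*(-1.56) = 0.1953
|det(J)| = 0.1953

0.1953


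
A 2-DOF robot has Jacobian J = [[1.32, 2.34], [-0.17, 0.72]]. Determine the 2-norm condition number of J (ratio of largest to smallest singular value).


JJ^T eigenvalues: trace(JJ^T) = 7.7653, det(JJ^T) = det(J)^2 = 1.81764324
s_max^2 = (7.7653 + sqrt(53.02931113))/2 = 7.52371135
s_min^2 = (7.7653 - sqrt(53.02931113))/2 = 0.24158865
kappa = s_max/s_min = sqrt(7.52371135/0.24158865) = 5.5806

5.5806


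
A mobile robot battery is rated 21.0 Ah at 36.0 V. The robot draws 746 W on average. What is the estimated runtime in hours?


E = 21.0*36.0 = 756.0000 Wh
t = E/P = 756.0000/746 = 1.0134

1.0134 hours


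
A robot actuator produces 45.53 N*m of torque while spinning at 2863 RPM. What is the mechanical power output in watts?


omega = 2863 * 2*pi/60 = 299.812659 rad/s
P = tau * omega = 45.53 * 299.812659 = 13650.4704

13650.4704 W


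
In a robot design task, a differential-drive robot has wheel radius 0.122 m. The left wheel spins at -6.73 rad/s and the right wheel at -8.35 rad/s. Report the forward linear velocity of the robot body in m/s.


v = r*(wR + wL)/2 = 0.122*(-8.35 + -6.73)/2 = -0.9199

-0.9199 m/s


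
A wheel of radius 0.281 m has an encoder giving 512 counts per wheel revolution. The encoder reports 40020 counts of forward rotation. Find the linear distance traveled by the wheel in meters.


revs = 40020/512 = 78.164062
d = revs * 2*pi*r = 78.164062 * 2*pi*0.281 = 138.0045

138.0045 m


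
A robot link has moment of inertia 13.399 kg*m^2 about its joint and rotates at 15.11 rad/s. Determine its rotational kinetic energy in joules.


KE = (1/2)*I*omega^2 = 0.5*13.399*15.11^2 = 1529.5769

1529.5769 J


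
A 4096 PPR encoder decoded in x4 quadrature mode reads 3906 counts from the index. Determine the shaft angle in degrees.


angle = counts * 360 / (PPR*4) = 3906 * 360 / 16384 = 85.8252

85.8252 degrees


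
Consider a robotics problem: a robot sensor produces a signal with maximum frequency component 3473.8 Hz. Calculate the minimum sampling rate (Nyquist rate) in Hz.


f_s,min = 2*f_max = 2*3473.8 = 6947.6000

6947.6000 Hz


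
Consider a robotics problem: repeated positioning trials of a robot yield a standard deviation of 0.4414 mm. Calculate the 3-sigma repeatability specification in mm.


repeatability = 3*sigma = 3*0.4414 = 1.3242

1.3242 mm


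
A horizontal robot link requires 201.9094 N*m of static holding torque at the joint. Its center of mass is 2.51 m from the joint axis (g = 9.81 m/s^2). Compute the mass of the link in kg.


m = tau / (g*L) = 201.9094 / (9.81 * 2.51) = 8.2000

8.2000 kg


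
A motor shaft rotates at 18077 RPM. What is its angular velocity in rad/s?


omega = 18077 * 2*pi/60 = 1893.0190

1893.0190 rad/s


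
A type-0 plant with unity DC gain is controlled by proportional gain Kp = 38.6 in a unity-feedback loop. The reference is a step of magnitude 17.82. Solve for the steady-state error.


e_ss = R/(1 + Kp) = 17.82/(1 + 38.6) = 17.82/39.6000 = 0.4500

0.4500


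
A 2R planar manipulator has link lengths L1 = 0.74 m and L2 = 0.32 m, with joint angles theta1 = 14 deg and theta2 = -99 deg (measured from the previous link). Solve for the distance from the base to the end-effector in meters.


x = L1*cos(th1) + L2*cos(th1+th2) = 0.745909
y = L1*sin(th1) + L2*sin(th1+th2) = -0.139760
d = sqrt(x^2 + y^2) = sqrt(0.556380 + 0.019533) = 0.7589

0.7589 m


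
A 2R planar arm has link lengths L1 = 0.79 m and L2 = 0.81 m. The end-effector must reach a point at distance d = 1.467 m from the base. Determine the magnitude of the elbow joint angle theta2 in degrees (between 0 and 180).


cos(th2) = (d^2 - L1^2 - L2^2)/(2*L1*L2) = (1.467^2 - 0.79^2 - 0.81^2)/(2*0.79*0.81) = 0.68126973
th2 = acos(0.68126973) = 47.0571 deg

47.0571 degrees


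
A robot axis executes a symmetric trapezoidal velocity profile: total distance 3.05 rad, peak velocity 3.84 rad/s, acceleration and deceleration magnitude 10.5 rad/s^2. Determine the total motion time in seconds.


t_acc = v/a = 3.84/10.5 = 0.365714 s
d_acc = v^2/(2a) = 0.702171 rad (each ramp)
d_cruise = 3.05 - 2*0.702171 = 1.645658 rad
t_cruise = 1.645658/3.84 = 0.428557 s
t_total = 2*0.365714 + 0.428557 = 1.1600

1.1600 s


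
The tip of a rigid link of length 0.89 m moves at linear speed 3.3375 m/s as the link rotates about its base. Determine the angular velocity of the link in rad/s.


omega = v / L = 3.3375 / 0.89 = 3.7500

3.7500 rad/s


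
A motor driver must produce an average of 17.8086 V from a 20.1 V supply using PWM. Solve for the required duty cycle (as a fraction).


D = V_avg/V_supply = 17.8086/20.1 = 0.8860

0.8860


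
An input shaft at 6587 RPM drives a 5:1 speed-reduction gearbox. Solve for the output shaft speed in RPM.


omega_out = omega_in / N = 6587 / 5 = 1317.4000

1317.4000 RPM


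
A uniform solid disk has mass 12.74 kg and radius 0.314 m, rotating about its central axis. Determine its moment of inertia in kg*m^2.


I = (1/2)*m*R^2 = 0.5*12.74*0.314^2 = 0.6281

0.6281 kg*m^2


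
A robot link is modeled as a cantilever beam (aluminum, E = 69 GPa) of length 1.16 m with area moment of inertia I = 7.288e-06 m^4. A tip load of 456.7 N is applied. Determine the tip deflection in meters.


delta = F*L^3/(3*E*I) = 456.7*1.16^3/(3*6.900e+10*7.288e-06)
      = 712.8612032/1508616 = 4.7253e-04

4.7253e-04 m


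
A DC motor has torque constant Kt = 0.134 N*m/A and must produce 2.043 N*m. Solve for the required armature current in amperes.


I = tau / Kt = 2.043/0.134 = 15.2463

15.2463 A


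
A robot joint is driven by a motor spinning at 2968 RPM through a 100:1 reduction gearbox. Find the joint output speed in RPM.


omega_joint = omega_motor / N = 2968 / 100 = 29.6800

29.6800 RPM


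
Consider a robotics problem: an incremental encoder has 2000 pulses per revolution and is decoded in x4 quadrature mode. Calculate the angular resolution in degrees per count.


resolution = 360 / (PPR * 4) = 360 / 8000 = 0.0450

0.0450 degrees


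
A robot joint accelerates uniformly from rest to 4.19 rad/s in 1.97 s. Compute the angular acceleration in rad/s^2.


alpha = delta_omega / t = 4.19 / 1.97 = 2.1269

2.1269 rad/s^2


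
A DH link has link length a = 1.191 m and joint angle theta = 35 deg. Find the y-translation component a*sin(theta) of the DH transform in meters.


a*sin(theta) = 1.191*sin(35 deg) = 0.6831

0.6831 m


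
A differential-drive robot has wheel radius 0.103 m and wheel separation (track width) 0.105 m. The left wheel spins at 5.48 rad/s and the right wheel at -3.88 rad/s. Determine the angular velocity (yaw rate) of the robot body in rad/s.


omega = r*(wR - wL)/L = 0.103*(-3.88 - (5.48))/0.105 = -9.1817

-9.1817 rad/s


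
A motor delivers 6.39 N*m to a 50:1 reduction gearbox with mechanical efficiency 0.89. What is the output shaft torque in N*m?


tau_out = tau_in * N * eta = 6.39 * 50 * 0.89 = 284.3550

284.3550 N*m


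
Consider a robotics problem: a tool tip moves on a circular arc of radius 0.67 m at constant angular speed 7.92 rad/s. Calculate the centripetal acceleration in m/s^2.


a_c = omega^2 * r = 7.92^2 * 0.67 = 42.0267

42.0267 m/s^2


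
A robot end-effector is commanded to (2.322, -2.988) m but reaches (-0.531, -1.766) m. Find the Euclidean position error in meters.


dx = -0.531 - (2.322) = -2.8530, dy = -1.766 - (-2.988) = 1.2220
err = sqrt(8.139609 + 1.493284) = 3.1037

3.1037 m


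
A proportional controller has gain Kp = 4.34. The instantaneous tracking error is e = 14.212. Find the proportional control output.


u_P = Kp * e = 4.34 * 14.212 = 61.6801

61.6801


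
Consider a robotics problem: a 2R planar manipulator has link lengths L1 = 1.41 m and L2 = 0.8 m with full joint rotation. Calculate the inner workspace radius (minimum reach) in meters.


r_min = |L1 - L2| = |1.41 - 0.8| = 0.6100

0.6100 m


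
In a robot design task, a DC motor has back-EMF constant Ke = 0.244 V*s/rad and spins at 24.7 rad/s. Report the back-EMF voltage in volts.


V_emf = Ke * omega = 0.244*24.7 = 6.0268

6.0268 V


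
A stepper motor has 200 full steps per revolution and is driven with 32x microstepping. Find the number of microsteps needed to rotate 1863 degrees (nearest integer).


step_size = 360/(200*32) = 360/6400 = 0.056250 deg
n = 1863/(360/6400) = 1863*6400/360 = 33120

33120 steps


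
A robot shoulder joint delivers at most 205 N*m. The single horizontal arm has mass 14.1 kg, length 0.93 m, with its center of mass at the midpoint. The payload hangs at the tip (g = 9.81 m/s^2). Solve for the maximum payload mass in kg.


tau_arm = m_arm*g*(L/2) = 14.1*9.81*0.93/2 = 64.3193 N*m
tau_payload = tau_max - tau_arm = 205 - 64.3193 = 140.6807
m_payload = tau_payload / (g*L) = 140.6807 / (9.81*0.93) = 15.4199

15.4199 kg


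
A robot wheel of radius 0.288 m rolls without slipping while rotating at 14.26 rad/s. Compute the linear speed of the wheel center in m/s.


v = omega * r = 14.26 * 0.288 = 4.1069

4.1069 m/s


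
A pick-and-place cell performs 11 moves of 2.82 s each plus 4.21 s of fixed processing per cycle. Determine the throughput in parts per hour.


T_cycle = 11*2.82 + 4.21 = 35.2300 s
rate = 3600/T = 102.1856

102.1856 parts/hour


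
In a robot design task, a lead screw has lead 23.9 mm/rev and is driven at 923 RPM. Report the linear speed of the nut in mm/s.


v = lead * (RPM/60) = 23.9*923/60 = 367.6617

367.6617 mm/s


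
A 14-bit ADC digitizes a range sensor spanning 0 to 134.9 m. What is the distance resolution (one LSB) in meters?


res = range / 2^n = 134.9/2^14 = 134.9/16384 = 0.0082

0.0082 m


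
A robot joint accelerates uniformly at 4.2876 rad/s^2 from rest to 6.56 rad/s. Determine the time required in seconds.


t = delta_omega / alpha = 6.56 / 4.2876 = 1.5300

1.5300 s


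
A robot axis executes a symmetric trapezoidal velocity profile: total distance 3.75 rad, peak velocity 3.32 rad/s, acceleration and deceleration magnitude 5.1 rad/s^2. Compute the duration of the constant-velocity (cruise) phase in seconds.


t_acc = v/a = 0.650980 s, d_acc = v^2/(2a) = 1.080627 rad each
d_cruise = 3.75 - 2*1.080627 = 1.588746 rad
t_cruise = d_cruise/v = 1.588746/3.32 = 0.4785

0.4785 s


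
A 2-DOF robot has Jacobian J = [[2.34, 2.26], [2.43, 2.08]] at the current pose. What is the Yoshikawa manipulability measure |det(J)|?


det(J) = 2.34*2.08 - (2.26)*(2.43) = -0.6246
|det(J)| = 0.6246

0.6246


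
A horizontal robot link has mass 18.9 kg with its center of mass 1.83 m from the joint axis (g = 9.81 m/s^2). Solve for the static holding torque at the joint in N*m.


tau = m*g*L = 18.9 * 9.81 * 1.83 = 339.2985

339.2985 N*m


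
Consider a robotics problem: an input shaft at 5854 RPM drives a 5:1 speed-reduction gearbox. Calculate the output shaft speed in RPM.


omega_out = omega_in / N = 5854 / 5 = 1170.8000

1170.8000 RPM


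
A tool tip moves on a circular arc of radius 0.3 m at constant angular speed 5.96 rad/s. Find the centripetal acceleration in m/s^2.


a_c = omega^2 * r = 5.96^2 * 0.3 = 10.6565

10.6565 m/s^2


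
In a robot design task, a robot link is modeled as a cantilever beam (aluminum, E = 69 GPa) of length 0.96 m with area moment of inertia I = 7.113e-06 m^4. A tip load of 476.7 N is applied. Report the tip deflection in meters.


delta = F*L^3/(3*E*I) = 476.7*0.96^3/(3*6.900e+10*7.113e-06)
      = 421.7536512/1472391 = 2.8644e-04

2.8644e-04 m


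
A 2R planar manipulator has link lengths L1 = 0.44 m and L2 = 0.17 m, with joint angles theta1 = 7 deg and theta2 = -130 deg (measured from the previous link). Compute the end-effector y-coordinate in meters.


y = L1*sin(th1) + L2*sin(th1+th2) = 0.44*sin(7 deg) + 0.17*sin(-123 deg) = -0.0890

-0.0890 m


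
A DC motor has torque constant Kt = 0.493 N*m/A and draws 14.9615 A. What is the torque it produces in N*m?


tau = Kt * I = 0.493*14.9615 = 7.3760

7.3760 N*m


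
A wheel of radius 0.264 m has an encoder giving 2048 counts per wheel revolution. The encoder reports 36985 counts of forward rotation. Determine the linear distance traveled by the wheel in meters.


revs = 36985/2048 = 18.059082
d = revs * 2*pi*r = 18.059082 * 2*pi*0.264 = 29.9557

29.9557 m


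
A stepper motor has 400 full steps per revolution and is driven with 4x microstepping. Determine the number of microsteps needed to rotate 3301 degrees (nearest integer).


step_size = 360/(400*4) = 360/1600 = 0.225000 deg
n = 3301/(360/1600) = 3301*1600/360 = 14671.1111 -> 14671

14671 steps


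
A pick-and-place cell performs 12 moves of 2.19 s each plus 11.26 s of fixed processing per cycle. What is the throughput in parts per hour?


T_cycle = 12*2.19 + 11.26 = 37.5400 s
rate = 3600/T = 95.8977

95.8977 parts/hour


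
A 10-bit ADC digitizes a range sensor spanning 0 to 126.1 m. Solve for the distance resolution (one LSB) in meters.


res = range / 2^n = 126.1/2^10 = 126.1/1024 = 0.1231

0.1231 m


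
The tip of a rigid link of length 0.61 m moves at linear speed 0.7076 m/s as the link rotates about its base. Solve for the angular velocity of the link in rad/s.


omega = v / L = 0.7076 / 0.61 = 1.1600

1.1600 rad/s


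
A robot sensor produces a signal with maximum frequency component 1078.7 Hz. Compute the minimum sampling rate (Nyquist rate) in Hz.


f_s,min = 2*f_max = 2*1078.7 = 2157.4000

2157.4000 Hz


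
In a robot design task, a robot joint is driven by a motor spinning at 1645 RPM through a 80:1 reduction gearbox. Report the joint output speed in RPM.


omega_joint = omega_motor / N = 1645 / 80 = 20.5625

20.5625 RPM


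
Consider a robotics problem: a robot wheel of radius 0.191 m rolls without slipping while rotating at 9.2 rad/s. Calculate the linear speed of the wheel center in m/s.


v = omega * r = 9.2 * 0.191 = 1.7572

1.7572 m/s


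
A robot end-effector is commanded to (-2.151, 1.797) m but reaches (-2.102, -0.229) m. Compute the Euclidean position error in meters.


dx = -2.102 - (-2.151) = 0.0490, dy = -0.229 - (1.797) = -2.0260
err = sqrt(0.002401 + 4.104676) = 2.0266

2.0266 m


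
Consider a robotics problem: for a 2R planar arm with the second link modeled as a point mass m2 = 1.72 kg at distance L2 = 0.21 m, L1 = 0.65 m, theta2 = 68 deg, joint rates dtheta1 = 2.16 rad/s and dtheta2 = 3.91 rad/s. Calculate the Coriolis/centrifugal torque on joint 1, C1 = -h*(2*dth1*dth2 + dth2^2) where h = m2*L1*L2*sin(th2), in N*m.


h = m2*L1*L2*sin(th2) = 1.72*0.65*0.21*sin(68 deg) = 0.217684
C1 = -h*(2*2.16*3.91 + 3.91^2) = -0.217684*32.1793 = -7.0049

-7.0049 N*m


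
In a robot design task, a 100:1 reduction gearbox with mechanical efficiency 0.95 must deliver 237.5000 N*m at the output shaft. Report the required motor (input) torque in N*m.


tau_in = tau_out / (N * eta) = 237.5000 / (100 * 0.95) = 2.5000

2.5000 N*m


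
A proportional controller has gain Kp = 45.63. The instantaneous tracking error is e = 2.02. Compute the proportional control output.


u_P = Kp * e = 45.63 * 2.02 = 92.1726

92.1726


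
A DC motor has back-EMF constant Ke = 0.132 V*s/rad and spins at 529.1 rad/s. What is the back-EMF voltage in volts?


V_emf = Ke * omega = 0.132*529.1 = 69.8412

69.8412 V


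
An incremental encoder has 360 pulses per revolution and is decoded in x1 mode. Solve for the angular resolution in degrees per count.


resolution = 360 / (PPR * 1) = 360 / 360 = 1.0000

1.0000 degrees


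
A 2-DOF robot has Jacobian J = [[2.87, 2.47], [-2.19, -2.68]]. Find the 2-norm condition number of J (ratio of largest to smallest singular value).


JJ^T eigenvalues: trace(JJ^T) = 26.3163, det(JJ^T) = det(J)^2 = 5.20889329
s_max^2 = (26.3163 + sqrt(671.71207253))/2 = 26.11685434
s_min^2 = (26.3163 - sqrt(671.71207253))/2 = 0.19944566
kappa = s_max/s_min = sqrt(26.11685434/0.19944566) = 11.4432

11.4432


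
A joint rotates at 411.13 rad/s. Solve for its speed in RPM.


RPM = 411.13 * 60/(2*pi) = 3926.0023

3926.0023 RPM


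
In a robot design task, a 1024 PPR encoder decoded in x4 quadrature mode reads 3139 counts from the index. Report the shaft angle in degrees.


angle = counts * 360 / (PPR*4) = 3139 * 360 / 4096 = 275.8887

275.8887 degrees


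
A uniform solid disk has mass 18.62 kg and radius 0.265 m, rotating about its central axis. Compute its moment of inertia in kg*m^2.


I = (1/2)*m*R^2 = 0.5*18.62*0.265^2 = 0.6538

0.6538 kg*m^2


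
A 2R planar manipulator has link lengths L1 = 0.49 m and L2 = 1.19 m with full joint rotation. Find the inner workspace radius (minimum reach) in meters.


r_min = |L1 - L2| = |0.49 - 1.19| = 0.7000

0.7000 m


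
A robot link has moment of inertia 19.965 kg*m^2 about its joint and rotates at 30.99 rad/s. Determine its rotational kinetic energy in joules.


KE = (1/2)*I*omega^2 = 0.5*19.965*30.99^2 = 9586.9943

9586.9943 J


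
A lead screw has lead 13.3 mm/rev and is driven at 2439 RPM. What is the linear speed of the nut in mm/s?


v = lead * (RPM/60) = 13.3*2439/60 = 540.6450

540.6450 mm/s


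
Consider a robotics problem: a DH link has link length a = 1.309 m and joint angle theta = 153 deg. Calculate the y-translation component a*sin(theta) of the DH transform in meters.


a*sin(theta) = 1.309*sin(153 deg) = 0.5943

0.5943 m


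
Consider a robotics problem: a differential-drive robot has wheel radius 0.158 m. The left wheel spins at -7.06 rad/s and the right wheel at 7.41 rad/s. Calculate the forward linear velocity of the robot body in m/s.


v = r*(wR + wL)/2 = 0.158*(7.41 + -7.06)/2 = 0.0277

0.0277 m/s


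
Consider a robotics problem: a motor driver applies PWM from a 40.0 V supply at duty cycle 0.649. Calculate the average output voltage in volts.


V_avg = V_supply * D = 40.0*0.649 = 25.9600

25.9600 V


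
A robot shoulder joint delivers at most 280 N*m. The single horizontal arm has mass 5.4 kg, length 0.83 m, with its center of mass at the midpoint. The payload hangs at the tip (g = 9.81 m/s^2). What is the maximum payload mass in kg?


tau_arm = m_arm*g*(L/2) = 5.4*9.81*0.83/2 = 21.9842 N*m
tau_payload = tau_max - tau_arm = 280 - 21.9842 = 258.0158
m_payload = tau_payload / (g*L) = 258.0158 / (9.81*0.83) = 31.6883

31.6883 kg


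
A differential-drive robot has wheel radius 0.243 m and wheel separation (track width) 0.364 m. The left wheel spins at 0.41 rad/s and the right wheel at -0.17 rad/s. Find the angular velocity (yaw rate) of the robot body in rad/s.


omega = r*(wR - wL)/L = 0.243*(-0.17 - (0.41))/0.364 = -0.3872

-0.3872 rad/s


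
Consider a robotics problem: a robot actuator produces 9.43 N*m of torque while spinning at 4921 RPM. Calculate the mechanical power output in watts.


omega = 4921 * 2*pi/60 = 515.325915 rad/s
P = tau * omega = 9.43 * 515.325915 = 4859.5234

4859.5234 W


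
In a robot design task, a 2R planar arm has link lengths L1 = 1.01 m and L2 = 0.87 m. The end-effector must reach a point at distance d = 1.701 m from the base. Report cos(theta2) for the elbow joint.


cos(th2) = (d^2 - L1^2 - L2^2)/(2*L1*L2) = (1.701^2 - 1.01^2 - 0.87^2)/(2*1.01*0.87) = 0.6353

0.6353


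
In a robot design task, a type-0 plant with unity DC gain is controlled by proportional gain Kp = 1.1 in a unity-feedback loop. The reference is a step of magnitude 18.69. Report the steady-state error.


e_ss = R/(1 + Kp) = 18.69/(1 + 1.1) = 18.69/2.1000 = 8.9000

8.9000


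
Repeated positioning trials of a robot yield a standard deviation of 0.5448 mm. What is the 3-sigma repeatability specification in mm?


repeatability = 3*sigma = 3*0.5448 = 1.6344

1.6344 mm


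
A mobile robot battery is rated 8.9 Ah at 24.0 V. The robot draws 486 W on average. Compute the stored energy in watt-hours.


E = capacity * V = 8.9*24.0 = 213.6000

213.6000 Wh


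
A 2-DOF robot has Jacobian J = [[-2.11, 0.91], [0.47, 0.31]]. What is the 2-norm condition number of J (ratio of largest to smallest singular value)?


JJ^T eigenvalues: trace(JJ^T) = 5.5972, det(JJ^T) = det(J)^2 = 1.17029124
s_max^2 = (5.5972 + sqrt(26.64748288))/2 = 5.37966000
s_min^2 = (5.5972 - sqrt(26.64748288))/2 = 0.21754000
kappa = s_max/s_min = sqrt(5.37966000/0.21754000) = 4.9729

4.9729


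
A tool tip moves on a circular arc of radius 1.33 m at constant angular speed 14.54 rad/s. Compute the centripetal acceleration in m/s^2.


a_c = omega^2 * r = 14.54^2 * 1.33 = 281.1774

281.1774 m/s^2


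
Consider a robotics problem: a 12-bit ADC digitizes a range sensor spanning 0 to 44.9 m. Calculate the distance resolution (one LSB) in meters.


res = range / 2^n = 44.9/2^12 = 44.9/4096 = 0.0110

0.0110 m


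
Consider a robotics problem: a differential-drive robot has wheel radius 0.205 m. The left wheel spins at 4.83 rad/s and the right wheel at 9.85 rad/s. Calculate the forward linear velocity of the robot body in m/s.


v = r*(wR + wL)/2 = 0.205*(9.85 + 4.83)/2 = 1.5047

1.5047 m/s


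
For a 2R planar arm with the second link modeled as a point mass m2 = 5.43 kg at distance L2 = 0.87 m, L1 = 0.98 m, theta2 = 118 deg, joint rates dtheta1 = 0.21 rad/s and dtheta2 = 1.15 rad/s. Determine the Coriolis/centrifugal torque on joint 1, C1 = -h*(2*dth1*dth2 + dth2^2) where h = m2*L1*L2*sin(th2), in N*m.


h = m2*L1*L2*sin(th2) = 5.43*0.98*0.87*sin(118 deg) = 4.087710
C1 = -h*(2*0.21*1.15 + 1.15^2) = -4.087710*1.8055 = -7.3804

-7.3804 N*m


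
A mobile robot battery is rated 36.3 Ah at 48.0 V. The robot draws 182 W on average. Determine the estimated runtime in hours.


E = 36.3*48.0 = 1742.4000 Wh
t = E/P = 1742.4000/182 = 9.5736

9.5736 hours


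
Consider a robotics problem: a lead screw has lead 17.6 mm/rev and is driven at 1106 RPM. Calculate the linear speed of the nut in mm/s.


v = lead * (RPM/60) = 17.6*1106/60 = 324.4267

324.4267 mm/s


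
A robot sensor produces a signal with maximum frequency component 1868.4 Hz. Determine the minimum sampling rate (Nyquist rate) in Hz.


f_s,min = 2*f_max = 2*1868.4 = 3736.8000

3736.8000 Hz


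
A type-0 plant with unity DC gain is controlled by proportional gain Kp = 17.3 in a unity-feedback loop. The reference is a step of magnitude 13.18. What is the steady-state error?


e_ss = R/(1 + Kp) = 13.18/(1 + 17.3) = 13.18/18.3000 = 0.7202

0.7202


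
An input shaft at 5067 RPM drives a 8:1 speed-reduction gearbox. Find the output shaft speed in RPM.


omega_out = omega_in / N = 5067 / 8 = 633.3750

633.3750 RPM


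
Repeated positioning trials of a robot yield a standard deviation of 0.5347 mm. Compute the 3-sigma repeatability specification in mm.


repeatability = 3*sigma = 3*0.5347 = 1.6041

1.6041 mm


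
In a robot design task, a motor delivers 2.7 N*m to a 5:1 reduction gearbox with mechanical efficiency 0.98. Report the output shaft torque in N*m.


tau_out = tau_in * N * eta = 2.7 * 5 * 0.98 = 13.2300

13.2300 N*m


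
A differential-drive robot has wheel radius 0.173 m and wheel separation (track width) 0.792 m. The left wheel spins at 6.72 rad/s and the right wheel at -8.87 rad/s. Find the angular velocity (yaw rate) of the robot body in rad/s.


omega = r*(wR - wL)/L = 0.173*(-8.87 - (6.72))/0.792 = -3.4054

-3.4054 rad/s


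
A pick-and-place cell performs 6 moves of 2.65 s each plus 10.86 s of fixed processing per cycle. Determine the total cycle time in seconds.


T = 6*2.65 + 10.86 = 26.7600

26.7600 s


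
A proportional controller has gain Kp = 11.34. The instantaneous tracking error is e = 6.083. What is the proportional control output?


u_P = Kp * e = 11.34 * 6.083 = 68.9812

68.9812


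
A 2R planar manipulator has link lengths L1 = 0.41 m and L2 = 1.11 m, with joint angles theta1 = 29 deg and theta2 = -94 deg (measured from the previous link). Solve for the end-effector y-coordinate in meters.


y = L1*sin(th1) + L2*sin(th1+th2) = 0.41*sin(29 deg) + 1.11*sin(-65 deg) = -0.8072

-0.8072 m


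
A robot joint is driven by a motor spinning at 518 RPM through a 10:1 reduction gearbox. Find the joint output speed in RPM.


omega_joint = omega_motor / N = 518 / 10 = 51.8000

51.8000 RPM


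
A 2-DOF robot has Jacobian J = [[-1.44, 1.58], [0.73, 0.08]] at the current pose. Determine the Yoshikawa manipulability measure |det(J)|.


det(J) = -1.44*0.08 - (1.58)*(0.73) = -1.2686
|det(J)| = 1.2686

1.2686


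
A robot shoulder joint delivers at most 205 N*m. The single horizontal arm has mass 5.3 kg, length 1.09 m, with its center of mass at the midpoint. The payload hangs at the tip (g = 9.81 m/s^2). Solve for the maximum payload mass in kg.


tau_arm = m_arm*g*(L/2) = 5.3*9.81*1.09/2 = 28.3362 N*m
tau_payload = tau_max - tau_arm = 205 - 28.3362 = 176.6638
m_payload = tau_payload / (g*L) = 176.6638 / (9.81*1.09) = 16.5216

16.5216 kg


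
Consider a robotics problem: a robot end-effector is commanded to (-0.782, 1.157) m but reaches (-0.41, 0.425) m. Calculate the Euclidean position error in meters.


dx = -0.41 - (-0.782) = 0.3720, dy = 0.425 - (1.157) = -0.7320
err = sqrt(0.138384 + 0.535824) = 0.8211

0.8211 m


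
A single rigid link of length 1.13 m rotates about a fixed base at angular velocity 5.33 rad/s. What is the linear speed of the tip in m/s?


v = L*omega = 1.13 * 5.33 = 6.0229

6.0229 m/s


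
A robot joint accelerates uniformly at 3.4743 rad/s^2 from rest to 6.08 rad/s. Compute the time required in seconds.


t = delta_omega / alpha = 6.08 / 3.4743 = 1.7500

1.7500 s


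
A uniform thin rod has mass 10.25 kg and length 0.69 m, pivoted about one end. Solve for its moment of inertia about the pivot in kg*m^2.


I = (1/3)*m*L^2 = (1/3)*10.25*0.69^2 = 1.6267

1.6267 kg*m^2


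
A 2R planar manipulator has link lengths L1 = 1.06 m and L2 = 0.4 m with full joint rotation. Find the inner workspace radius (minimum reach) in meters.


r_min = |L1 - L2| = |1.06 - 0.4| = 0.6600

0.6600 m


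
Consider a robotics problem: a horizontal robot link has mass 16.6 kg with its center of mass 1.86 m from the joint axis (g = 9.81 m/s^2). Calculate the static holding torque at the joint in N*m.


tau = m*g*L = 16.6 * 9.81 * 1.86 = 302.8936

302.8936 N*m


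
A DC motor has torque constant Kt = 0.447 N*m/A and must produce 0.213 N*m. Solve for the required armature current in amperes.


I = tau / Kt = 0.213/0.447 = 0.4765

0.4765 A


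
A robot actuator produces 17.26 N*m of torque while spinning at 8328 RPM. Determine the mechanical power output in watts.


omega = 8328 * 2*pi/60 = 872.106121 rad/s
P = tau * omega = 17.26 * 872.106121 = 15052.5516

15052.5516 W


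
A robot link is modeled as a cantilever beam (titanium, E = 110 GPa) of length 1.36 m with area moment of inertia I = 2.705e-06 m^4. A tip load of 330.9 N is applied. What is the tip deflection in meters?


delta = F*L^3/(3*E*I) = 330.9*1.36^3/(3*1.100e+11*2.705e-06)
      = 832.3643904/892650 = 9.3246e-04

9.3246e-04 m


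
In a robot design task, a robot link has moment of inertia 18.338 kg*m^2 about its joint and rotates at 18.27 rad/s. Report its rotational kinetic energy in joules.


KE = (1/2)*I*omega^2 = 0.5*18.338*18.27^2 = 3060.5471

3060.5471 J


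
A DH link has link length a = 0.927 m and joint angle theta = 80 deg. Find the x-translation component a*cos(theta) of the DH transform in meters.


a*cos(theta) = 0.927*cos(80 deg) = 0.1610

0.1610 m


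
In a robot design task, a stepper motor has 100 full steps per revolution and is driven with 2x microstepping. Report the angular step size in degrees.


step = 360/(100*2) = 360/200 = 1.8000

1.8000 degrees


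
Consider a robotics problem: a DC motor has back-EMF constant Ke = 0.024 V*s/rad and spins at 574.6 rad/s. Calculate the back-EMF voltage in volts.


V_emf = Ke * omega = 0.024*574.6 = 13.7904

13.7904 V


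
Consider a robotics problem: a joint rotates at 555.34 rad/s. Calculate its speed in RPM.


RPM = 555.34 * 60/(2*pi) = 5303.1064

5303.1064 RPM


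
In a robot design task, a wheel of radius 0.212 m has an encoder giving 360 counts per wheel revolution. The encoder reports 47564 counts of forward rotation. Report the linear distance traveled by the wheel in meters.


revs = 47564/360 = 132.122222
d = revs * 2*pi*r = 132.122222 * 2*pi*0.212 = 175.9915

175.9915 m


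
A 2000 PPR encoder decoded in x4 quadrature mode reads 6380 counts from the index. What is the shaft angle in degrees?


angle = counts * 360 / (PPR*4) = 6380 * 360 / 8000 = 287.1000

287.1000 degrees


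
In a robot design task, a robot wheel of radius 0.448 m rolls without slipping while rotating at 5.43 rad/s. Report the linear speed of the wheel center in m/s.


v = omega * r = 5.43 * 0.448 = 2.4326

2.4326 m/s


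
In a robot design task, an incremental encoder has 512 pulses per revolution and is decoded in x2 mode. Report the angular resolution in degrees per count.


resolution = 360 / (PPR * 2) = 360 / 1024 = 0.3516

0.3516 degrees


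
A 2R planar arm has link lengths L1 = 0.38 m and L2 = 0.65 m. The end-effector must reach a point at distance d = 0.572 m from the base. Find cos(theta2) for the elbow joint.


cos(th2) = (d^2 - L1^2 - L2^2)/(2*L1*L2) = (0.572^2 - 0.38^2 - 0.65^2)/(2*0.38*0.65) = -0.4853

-0.4853


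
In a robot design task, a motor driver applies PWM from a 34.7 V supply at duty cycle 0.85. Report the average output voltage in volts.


V_avg = V_supply * D = 34.7*0.85 = 29.4950

29.4950 V


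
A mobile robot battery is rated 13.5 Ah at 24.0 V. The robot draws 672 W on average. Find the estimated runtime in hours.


E = 13.5*24.0 = 324.0000 Wh
t = E/P = 324.0000/672 = 0.4821

0.4821 hours


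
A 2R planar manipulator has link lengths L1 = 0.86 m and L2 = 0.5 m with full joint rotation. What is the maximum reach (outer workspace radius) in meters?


r_max = L1 + L2 = 0.86 + 0.5 = 1.3600

1.3600 m


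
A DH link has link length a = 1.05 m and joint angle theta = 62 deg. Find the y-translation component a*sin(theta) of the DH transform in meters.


a*sin(theta) = 1.05*sin(62 deg) = 0.9271

0.9271 m


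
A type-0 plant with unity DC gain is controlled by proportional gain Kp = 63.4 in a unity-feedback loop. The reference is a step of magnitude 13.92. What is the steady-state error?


e_ss = R/(1 + Kp) = 13.92/(1 + 63.4) = 13.92/64.4000 = 0.2161

0.2161


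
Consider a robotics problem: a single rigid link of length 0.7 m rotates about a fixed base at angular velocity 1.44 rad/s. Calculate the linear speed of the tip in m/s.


v = L*omega = 0.7 * 1.44 = 1.0080

1.0080 m/s


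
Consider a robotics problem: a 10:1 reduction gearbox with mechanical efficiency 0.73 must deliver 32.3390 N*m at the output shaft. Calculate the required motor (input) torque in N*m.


tau_in = tau_out / (N * eta) = 32.3390 / (10 * 0.73) = 4.4300

4.4300 N*m


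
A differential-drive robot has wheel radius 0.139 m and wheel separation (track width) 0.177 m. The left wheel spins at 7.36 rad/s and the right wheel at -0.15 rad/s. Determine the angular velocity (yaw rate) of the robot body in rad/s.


omega = r*(wR - wL)/L = 0.139*(-0.15 - (7.36))/0.177 = -5.8977

-5.8977 rad/s


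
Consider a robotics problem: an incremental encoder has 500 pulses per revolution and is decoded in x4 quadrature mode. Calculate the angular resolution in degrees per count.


resolution = 360 / (PPR * 4) = 360 / 2000 = 0.1800

0.1800 degrees


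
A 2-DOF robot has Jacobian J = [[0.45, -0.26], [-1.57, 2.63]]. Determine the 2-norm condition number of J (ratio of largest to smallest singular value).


JJ^T eigenvalues: trace(JJ^T) = 9.6519, det(JJ^T) = det(J)^2 = 0.60109009
s_max^2 = (9.6519 + sqrt(90.75481325))/2 = 9.58921603
s_min^2 = (9.6519 - sqrt(90.75481325))/2 = 0.06268397
kappa = s_max/s_min = sqrt(9.58921603/0.06268397) = 12.3684

12.3684


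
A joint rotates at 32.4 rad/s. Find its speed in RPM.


RPM = 32.4 * 60/(2*pi) = 309.3972

309.3972 RPM


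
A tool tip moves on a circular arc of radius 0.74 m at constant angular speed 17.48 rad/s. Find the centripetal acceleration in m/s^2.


a_c = omega^2 * r = 17.48^2 * 0.74 = 226.1073

226.1073 m/s^2


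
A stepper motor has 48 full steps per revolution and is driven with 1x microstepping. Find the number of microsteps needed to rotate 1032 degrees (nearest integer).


step_size = 360/(48*1) = 360/48 = 7.500000 deg
n = 1032/(360/48) = 1032*48/360 = 137.6000 -> 138

138 steps


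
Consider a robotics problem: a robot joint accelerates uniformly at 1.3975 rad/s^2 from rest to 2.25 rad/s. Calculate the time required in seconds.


t = delta_omega / alpha = 2.25 / 1.3975 = 1.6100

1.6100 s


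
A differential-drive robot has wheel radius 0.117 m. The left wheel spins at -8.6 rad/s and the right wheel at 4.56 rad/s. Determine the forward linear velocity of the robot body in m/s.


v = r*(wR + wL)/2 = 0.117*(4.56 + -8.6)/2 = -0.2363

-0.2363 m/s


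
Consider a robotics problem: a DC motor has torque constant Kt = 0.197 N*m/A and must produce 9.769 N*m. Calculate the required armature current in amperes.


I = tau / Kt = 9.769/0.197 = 49.5888

49.5888 A


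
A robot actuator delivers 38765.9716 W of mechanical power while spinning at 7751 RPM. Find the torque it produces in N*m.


omega = 7751 * 2*pi/60 = 811.682822 rad/s
tau = P / omega = 38765.9716 / 811.682822 = 47.7600

47.7600 N*m


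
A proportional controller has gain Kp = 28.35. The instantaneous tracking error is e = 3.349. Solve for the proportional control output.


u_P = Kp * e = 28.35 * 3.349 = 94.9442

94.9442


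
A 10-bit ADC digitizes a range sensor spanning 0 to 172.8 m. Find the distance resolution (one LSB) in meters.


res = range / 2^n = 172.8/2^10 = 172.8/1024 = 0.1688

0.1688 m


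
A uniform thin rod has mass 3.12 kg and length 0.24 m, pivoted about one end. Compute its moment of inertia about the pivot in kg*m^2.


I = (1/3)*m*L^2 = (1/3)*3.12*0.24^2 = 0.0599

0.0599 kg*m^2


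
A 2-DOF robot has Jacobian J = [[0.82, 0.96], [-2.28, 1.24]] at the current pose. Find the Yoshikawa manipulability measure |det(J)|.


det(J) = 0.82*1.24 - (0.96)*(-2.28) = 3.2056
|det(J)| = 3.2056

3.2056


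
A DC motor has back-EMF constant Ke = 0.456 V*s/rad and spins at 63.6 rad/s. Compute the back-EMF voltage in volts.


V_emf = Ke * omega = 0.456*63.6 = 29.0016

29.0016 V


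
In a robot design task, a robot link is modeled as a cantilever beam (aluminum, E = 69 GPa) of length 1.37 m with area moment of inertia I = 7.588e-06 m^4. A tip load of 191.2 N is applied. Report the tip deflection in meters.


delta = F*L^3/(3*E*I) = 191.2*1.37^3/(3*6.900e+10*7.588e-06)
      = 491.6426936/1570716 = 3.1301e-04

3.1301e-04 m


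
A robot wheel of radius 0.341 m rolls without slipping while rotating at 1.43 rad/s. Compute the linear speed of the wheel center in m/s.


v = omega * r = 1.43 * 0.341 = 0.4876

0.4876 m/s


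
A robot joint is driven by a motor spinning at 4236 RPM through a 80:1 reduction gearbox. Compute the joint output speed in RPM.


omega_joint = omega_motor / N = 4236 / 80 = 52.9500

52.9500 RPM


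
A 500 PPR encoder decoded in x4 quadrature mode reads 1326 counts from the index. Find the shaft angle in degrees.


angle = counts * 360 / (PPR*4) = 1326 * 360 / 2000 = 238.6800

238.6800 degrees


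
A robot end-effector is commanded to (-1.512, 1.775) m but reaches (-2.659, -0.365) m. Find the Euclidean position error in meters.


dx = -2.659 - (-1.512) = -1.1470, dy = -0.365 - (1.775) = -2.1400
err = sqrt(1.315609 + 4.579600) = 2.4280

2.4280 m


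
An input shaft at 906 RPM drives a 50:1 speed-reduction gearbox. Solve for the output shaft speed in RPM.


omega_out = omega_in / N = 906 / 50 = 18.1200

18.1200 RPM


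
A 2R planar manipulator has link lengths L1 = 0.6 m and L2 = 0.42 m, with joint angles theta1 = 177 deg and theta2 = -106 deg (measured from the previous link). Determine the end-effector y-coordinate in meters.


y = L1*sin(th1) + L2*sin(th1+th2) = 0.6*sin(177 deg) + 0.42*sin(71 deg) = 0.4285

0.4285 m


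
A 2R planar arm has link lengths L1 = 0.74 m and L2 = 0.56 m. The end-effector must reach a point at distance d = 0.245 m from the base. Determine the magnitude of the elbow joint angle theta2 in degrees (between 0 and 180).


cos(th2) = (d^2 - L1^2 - L2^2)/(2*L1*L2) = (0.245^2 - 0.74^2 - 0.56^2)/(2*0.74*0.56) = -0.96666868
th2 = acos(-0.96666868) = 165.1653 deg

165.1653 degrees


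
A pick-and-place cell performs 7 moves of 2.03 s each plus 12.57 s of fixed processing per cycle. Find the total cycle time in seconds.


T = 7*2.03 + 12.57 = 26.7800

26.7800 s


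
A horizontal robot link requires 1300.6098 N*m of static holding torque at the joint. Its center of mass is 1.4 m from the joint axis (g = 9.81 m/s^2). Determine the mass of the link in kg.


m = tau / (g*L) = 1300.6098 / (9.81 * 1.4) = 94.7000

94.7000 kg


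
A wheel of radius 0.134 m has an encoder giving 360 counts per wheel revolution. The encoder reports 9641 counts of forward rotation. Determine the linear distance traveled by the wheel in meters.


revs = 9641/360 = 26.780556
d = revs * 2*pi*r = 26.780556 * 2*pi*0.134 = 22.5478

22.5478 m


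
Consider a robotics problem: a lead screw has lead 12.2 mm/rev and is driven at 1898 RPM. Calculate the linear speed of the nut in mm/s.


v = lead * (RPM/60) = 12.2*1898/60 = 385.9267

385.9267 mm/s


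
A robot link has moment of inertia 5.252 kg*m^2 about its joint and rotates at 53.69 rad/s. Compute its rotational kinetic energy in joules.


KE = (1/2)*I*omega^2 = 0.5*5.252*53.69^2 = 7569.7499

7569.7499 J


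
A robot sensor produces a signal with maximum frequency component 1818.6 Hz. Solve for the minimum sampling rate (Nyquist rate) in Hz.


f_s,min = 2*f_max = 2*1818.6 = 3637.2000

3637.2000 Hz


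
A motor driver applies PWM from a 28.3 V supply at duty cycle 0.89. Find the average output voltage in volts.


V_avg = V_supply * D = 28.3*0.89 = 25.1870

25.1870 V


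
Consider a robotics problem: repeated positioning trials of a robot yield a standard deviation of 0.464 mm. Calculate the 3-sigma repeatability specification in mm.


repeatability = 3*sigma = 3*0.464 = 1.3920

1.3920 mm


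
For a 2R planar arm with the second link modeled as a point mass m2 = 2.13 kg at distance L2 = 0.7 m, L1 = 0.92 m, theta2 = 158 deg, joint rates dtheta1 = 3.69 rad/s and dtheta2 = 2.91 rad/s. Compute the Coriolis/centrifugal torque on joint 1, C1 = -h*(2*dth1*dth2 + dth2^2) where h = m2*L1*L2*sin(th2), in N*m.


h = m2*L1*L2*sin(th2) = 2.13*0.92*0.7*sin(158 deg) = 0.513855
C1 = -h*(2*3.69*2.91 + 2.91^2) = -0.513855*29.9439 = -15.3868

-15.3868 N*m


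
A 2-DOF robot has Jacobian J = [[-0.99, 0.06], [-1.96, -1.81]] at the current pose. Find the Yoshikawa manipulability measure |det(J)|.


det(J) = -0.99*-1.81 - (0.06)*(-1.96) = 1.9095
|det(J)| = 1.9095

1.9095


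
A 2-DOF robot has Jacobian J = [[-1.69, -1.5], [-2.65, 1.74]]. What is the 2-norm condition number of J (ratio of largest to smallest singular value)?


JJ^T eigenvalues: trace(JJ^T) = 15.1562, det(JJ^T) = det(J)^2 = 47.82552336
s_max^2 = (15.1562 + sqrt(38.40830500))/2 = 10.67682171
s_min^2 = (15.1562 - sqrt(38.40830500))/2 = 4.47937829
kappa = s_max/s_min = sqrt(10.67682171/4.47937829) = 1.5439

1.5439
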